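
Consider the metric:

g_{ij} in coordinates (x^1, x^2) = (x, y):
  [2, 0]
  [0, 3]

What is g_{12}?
With x^1 = x, x^2 = y, g_{12} = g_{xy} is the row-1, column-2 entry of the matrix.
g_{12} = 0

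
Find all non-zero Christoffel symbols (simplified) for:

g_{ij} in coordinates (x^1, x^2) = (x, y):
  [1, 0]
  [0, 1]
Using Γ^k_{ij} = (1/2) g^{km} (∂_i g_{mj} + ∂_j g_{mi} - ∂_m g_{ij}); the metric is diagonal, so only the m = k term contributes.
Every metric component is constant, so all ∂_m g_{ij} = 0 and every Christoffel symbol vanishes.
All Christoffel symbols are zero.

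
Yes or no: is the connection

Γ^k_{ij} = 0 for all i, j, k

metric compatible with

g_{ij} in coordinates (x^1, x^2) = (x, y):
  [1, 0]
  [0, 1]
Using ∇_k g_{ij} = ∂_k g_{ij} - Γ^m_{ki} g_{mj} - Γ^m_{kj} g_{im}:
e.g. ∇_x g_{yy} = (0) - (0) - (0) = 0
Every component ∇_k g_{ij} vanishes: the connection is metric compatible.
Yes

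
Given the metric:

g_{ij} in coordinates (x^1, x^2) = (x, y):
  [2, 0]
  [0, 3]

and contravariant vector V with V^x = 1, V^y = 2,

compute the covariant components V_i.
V_i = g_{ij} V^j:
V_x = (2)(1) + (0)(2) = 2
V_y = (0)(1) + (3)(2) = 6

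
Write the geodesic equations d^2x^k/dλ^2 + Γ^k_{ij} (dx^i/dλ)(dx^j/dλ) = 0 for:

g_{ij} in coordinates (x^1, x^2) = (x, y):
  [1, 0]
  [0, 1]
Geodesic equation: d^2x^k/dλ^2 + Γ^k_{ij} (dx^i/dλ)(dx^j/dλ) = 0.
All Christoffel symbols vanish, so the geodesics are straight lines:
d^2x/dλ^2 = 0
d^2y/dλ^2 = 0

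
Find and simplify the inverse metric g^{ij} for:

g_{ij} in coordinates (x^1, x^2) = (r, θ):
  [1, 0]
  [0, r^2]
The metric is diagonal, so g^{ij} is diagonal with entries 1/g_{ii}: diag(1, 1/(r^2)).
g^{ij}:
  [1, 0]
  [0, 1/r^2]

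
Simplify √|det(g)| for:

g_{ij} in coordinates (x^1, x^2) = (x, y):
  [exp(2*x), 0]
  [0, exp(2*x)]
det(g) = exp(4*x)
√|det(g)| = exp(2*x)
Volume element: dV = exp(2*x) dx dy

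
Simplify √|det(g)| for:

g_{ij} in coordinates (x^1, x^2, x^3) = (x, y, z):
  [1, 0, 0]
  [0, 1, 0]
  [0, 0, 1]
det(g) = 1
√|det(g)| = 1
Volume element: dV = 1 dx dy dz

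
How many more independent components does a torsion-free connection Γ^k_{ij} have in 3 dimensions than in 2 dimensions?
Independent components in n dimensions: n × n(n+1)/2 = n^2(n+1)/2.
3D: 3 × 6 = 18
2D: 2 × 3 = 6
Difference = 18 - 6 = 12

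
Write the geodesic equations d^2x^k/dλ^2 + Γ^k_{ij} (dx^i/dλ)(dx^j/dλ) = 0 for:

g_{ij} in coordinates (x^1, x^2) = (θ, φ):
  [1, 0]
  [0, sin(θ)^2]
Geodesic equation: d^2x^k/dλ^2 + Γ^k_{ij} (dx^i/dλ)(dx^j/dλ) = 0.
Non-zero Christoffel symbols:
Γ^θ_{φ φ} = -sin(2*θ)/2
Γ^φ_{θ φ} = 1/tan(θ)
Substituting (the symmetric pair Γ^k_{ij}, Γ^k_{ji} combines into a factor 2):
d^2θ/dλ^2 - (sin(2*θ)/2) (dφ/dλ)^2 = 0
d^2φ/dλ^2 + (2/tan(θ)) (dθ/dλ)(dφ/dλ) = 0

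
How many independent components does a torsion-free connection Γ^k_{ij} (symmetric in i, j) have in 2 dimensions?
Γ^k_{ij} has n choices for the upper index and n(n+1)/2 independent symmetric lower index pairs.
Total = 2 × 2×3/2 = 2 × 3 = 6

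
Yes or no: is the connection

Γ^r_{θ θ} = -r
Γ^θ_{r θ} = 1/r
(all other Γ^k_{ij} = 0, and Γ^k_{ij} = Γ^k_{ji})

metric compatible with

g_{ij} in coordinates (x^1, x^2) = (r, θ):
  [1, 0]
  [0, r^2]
Using ∇_k g_{ij} = ∂_k g_{ij} - Γ^m_{ki} g_{mj} - Γ^m_{kj} g_{im}:
e.g. ∇_r g_{θθ} = (2*r) - (r) - (r) = 0
Every component ∇_k g_{ij} vanishes: the connection is metric compatible.
Yes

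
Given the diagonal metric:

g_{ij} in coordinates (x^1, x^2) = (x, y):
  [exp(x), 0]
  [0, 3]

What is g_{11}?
With x^1 = x, x^2 = y, g_{11} = g_{xx} is the row-1, column-1 entry of the matrix.
g_{11} = exp(x)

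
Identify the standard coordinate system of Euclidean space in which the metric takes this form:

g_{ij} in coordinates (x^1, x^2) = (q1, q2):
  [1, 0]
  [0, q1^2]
The line element ds^2 = dq1^2 + q1^2 dq2^2 is dr^2 + r^2 dθ^2 with q1 = r, q2 = θ.
polar coordinates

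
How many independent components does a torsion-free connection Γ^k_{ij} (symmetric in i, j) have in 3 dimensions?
Γ^k_{ij} has n choices for the upper index and n(n+1)/2 independent symmetric lower index pairs.
Total = 3 × 3×4/2 = 3 × 6 = 18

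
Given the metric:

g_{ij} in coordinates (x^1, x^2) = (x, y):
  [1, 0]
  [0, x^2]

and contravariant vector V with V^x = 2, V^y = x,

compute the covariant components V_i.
V_i = g_{ij} V^j:
V_x = (1)(2) + (0)(x) = 2
V_y = (0)(2) + (x^2)(x) = x^3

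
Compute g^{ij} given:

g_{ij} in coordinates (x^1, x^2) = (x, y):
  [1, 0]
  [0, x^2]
The metric is diagonal, so g^{ij} is diagonal with entries 1/g_{ii}: diag(1, 1/(x^2)).
g^{ij}:
  [1, 0]
  [0, 1/x^2]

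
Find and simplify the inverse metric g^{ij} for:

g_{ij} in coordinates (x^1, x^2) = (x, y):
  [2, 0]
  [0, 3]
The metric is diagonal, so g^{ij} is diagonal with entries 1/g_{ii}: diag(1/2, 1/3).
g^{ij}:
  [1/2, 0]
  [0, 1/3]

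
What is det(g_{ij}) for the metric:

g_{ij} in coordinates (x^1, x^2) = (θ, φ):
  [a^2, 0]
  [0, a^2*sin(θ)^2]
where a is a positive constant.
For a 2×2 metric: det(g) = g_{11}·g_{22} - g_{12}·g_{21}
= (a^2)·(a^2*sin(θ)^2) - (0)·(0)
= a^4*sin(θ)^2 - 0
det(g) = a^4*sin(θ)^2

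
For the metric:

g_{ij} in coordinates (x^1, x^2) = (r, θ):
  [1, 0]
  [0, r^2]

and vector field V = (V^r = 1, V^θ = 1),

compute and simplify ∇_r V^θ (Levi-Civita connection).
Non-zero Christoffel symbols:
Γ^r_{θ θ} = -r
Γ^θ_{r θ} = 1/r
∇_r V^θ = ∂_r V^θ + Γ^θ_{r j} V^j
  = (0) + (0)(1) + (1/r)(1)
  = 1/r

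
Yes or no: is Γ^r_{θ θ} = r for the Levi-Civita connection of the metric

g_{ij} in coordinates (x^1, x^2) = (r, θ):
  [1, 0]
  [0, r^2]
Γ^r_{θ θ} = (1/2) g^{rr} (∂_θ g_{rθ} + ∂_θ g_{rθ} - ∂_r g_{θθ}) = (1/2)(1)((0) + (0) - (2*r)) = -r
This differs from the proposed value r.
No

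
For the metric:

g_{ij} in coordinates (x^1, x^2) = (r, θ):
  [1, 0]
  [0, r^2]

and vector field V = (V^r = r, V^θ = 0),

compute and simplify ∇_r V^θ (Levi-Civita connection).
Non-zero Christoffel symbols:
Γ^r_{θ θ} = -r
Γ^θ_{r θ} = 1/r
∇_r V^θ = ∂_r V^θ + Γ^θ_{r j} V^j
  = (0) + (0)(r) + (1/r)(0)
  = 0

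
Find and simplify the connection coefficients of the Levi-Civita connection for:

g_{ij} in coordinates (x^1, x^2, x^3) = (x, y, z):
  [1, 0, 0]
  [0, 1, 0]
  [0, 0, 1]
Using Γ^k_{ij} = (1/2) g^{km} (∂_i g_{mj} + ∂_j g_{mi} - ∂_m g_{ij}); the metric is diagonal, so only the m = k term contributes.
Every metric component is constant, so all ∂_m g_{ij} = 0 and every Christoffel symbol vanishes.
All Christoffel symbols are zero.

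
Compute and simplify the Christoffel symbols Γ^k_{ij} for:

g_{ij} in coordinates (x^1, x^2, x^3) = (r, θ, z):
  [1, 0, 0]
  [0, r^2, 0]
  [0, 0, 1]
Using Γ^k_{ij} = (1/2) g^{km} (∂_i g_{mj} + ∂_j g_{mi} - ∂_m g_{ij}); the metric is diagonal, so only the m = k term contributes.
Non-zero symbols (using the symmetry Γ^k_{ij} = Γ^k_{ji}):
Γ^r_{θ θ} = (1/2) g^{rr} (∂_θ g_{rθ} + ∂_θ g_{rθ} - ∂_r g_{θθ}) = (1/2)(1)((0) + (0) - (2*r)) = -r
Γ^θ_{r θ} = (1/2) g^{θθ} (∂_r g_{θθ} + ∂_θ g_{θr} - ∂_θ g_{rθ}) = (1/2)(1/r^2)((2*r) + (0) - (0)) = 1/r
All other Christoffel symbols are zero.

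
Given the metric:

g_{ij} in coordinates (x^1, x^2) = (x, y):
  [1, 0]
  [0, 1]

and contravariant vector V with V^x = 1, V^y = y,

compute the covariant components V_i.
V_i = g_{ij} V^j:
V_x = (1)(1) + (0)(y) = 1
V_y = (0)(1) + (1)(y) = y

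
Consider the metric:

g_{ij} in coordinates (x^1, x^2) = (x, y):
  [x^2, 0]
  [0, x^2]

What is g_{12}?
With x^1 = x, x^2 = y, g_{12} = g_{xy} is the row-1, column-2 entry of the matrix.
g_{12} = 0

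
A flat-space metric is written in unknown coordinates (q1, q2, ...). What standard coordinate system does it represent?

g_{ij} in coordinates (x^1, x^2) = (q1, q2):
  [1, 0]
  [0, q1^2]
The line element ds^2 = dq1^2 + q1^2 dq2^2 is dr^2 + r^2 dθ^2 with q1 = r, q2 = θ.
polar coordinates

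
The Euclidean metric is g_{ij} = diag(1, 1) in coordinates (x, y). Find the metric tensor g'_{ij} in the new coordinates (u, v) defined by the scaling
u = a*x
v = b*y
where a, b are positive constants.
Invert the transformation: x = u/a, y = v/b
g'_{ij} = (∂x^k/∂x'^i)(∂x^l/∂x'^j) g_{kl}; with g_{kl} = δ_{kl} this is Σ_k (∂x^k/∂x'^i)(∂x^k/∂x'^j).
Jacobian: ∂x/∂u = 1/a, ∂x/∂v = 0, ∂y/∂u = 0, ∂y/∂v = 1/b
g'_{uu} = (1/a)(1/a) + (0)(0) = 1/a^2
g'_{uv} = (1/a)(0) + (0)(1/b) = 0
g'_{vv} = (0)(0) + (1/b)(1/b) = 1/b^2
g'_{ij} = diag(1/a^2, 1/b^2)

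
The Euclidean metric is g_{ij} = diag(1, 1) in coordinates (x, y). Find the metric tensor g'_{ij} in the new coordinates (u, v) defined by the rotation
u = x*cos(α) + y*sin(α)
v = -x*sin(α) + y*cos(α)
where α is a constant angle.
Invert the transformation: x = u*cos(α) - v*sin(α), y = u*sin(α) + v*cos(α)
g'_{ij} = (∂x^k/∂x'^i)(∂x^l/∂x'^j) g_{kl}; with g_{kl} = δ_{kl} this is Σ_k (∂x^k/∂x'^i)(∂x^k/∂x'^j).
Jacobian: ∂x/∂u = cos(α), ∂x/∂v = -sin(α), ∂y/∂u = sin(α), ∂y/∂v = cos(α)
g'_{uu} = (cos(α))(cos(α)) + (sin(α))(sin(α)) = 1
g'_{uv} = (cos(α))(-sin(α)) + (sin(α))(cos(α)) = 0
g'_{vv} = (-sin(α))(-sin(α)) + (cos(α))(cos(α)) = 1
g'_{ij} = diag(1, 1)
The Euclidean metric is invariant under rotations.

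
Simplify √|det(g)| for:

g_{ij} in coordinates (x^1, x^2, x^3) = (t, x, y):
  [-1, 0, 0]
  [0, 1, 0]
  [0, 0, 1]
det(g) = -1
√|det(g)| = 1
Volume element: dV = 1 dt dx dy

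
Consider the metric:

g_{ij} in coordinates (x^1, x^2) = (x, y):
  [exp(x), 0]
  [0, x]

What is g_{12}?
With x^1 = x, x^2 = y, g_{12} = g_{xy} is the row-1, column-2 entry of the matrix.
g_{12} = 0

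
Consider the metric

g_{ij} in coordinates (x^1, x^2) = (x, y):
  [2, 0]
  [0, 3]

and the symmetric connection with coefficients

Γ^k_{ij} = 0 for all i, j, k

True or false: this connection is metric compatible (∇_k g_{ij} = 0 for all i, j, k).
Using ∇_k g_{ij} = ∂_k g_{ij} - Γ^m_{ki} g_{mj} - Γ^m_{kj} g_{im}:
e.g. ∇_y g_{xy} = (0) - (0) - (0) = 0
Every component ∇_k g_{ij} vanishes: the connection is metric compatible.
True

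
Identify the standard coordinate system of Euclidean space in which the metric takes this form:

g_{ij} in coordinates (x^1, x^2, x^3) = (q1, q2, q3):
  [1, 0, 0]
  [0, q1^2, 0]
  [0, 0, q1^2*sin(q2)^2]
The line element ds^2 = dq1^2 + q1^2 dq2^2 + q1^2 sin(q2)^2 dq3^2 is dr^2 + r^2 dθ^2 + r^2 sin(θ)^2 dφ^2 with q1 = r, q2 = θ, q3 = φ.
spherical coordinates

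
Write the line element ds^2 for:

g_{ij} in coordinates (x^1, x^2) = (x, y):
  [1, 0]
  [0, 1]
ds^2 = g_{ij} dx^i dx^j; only the non-zero components contribute.
ds^2 = dx^2 + dy^2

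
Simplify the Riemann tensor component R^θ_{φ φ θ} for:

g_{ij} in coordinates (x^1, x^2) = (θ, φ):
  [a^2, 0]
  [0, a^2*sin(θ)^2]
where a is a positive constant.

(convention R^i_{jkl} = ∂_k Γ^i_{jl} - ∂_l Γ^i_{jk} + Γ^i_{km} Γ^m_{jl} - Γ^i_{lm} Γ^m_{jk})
Non-zero Christoffel symbols (Γ^k_{ij} = Γ^k_{ji}):
Γ^θ_{φ φ} = -sin(2*θ)/2
Γ^φ_{θ φ} = 1/tan(θ)
R^θ_{φ φ θ} = ∂_φ Γ^θ_{φ θ} - ∂_θ Γ^θ_{φ φ} + Γ^θ_{φ m} Γ^m_{φ θ} - Γ^θ_{θ m} Γ^m_{φ φ}
  = (0) - (-cos(2*θ)) + (-cos(θ)^2) - (0) = -sin(θ)^2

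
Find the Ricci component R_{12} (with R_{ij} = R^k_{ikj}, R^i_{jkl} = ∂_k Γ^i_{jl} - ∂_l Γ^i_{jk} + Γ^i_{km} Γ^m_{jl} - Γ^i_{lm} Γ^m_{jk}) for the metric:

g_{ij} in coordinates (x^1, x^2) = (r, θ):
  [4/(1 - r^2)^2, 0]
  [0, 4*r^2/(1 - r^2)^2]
Non-zero Christoffel symbols (Γ^k_{ij} = Γ^k_{ji}):
Γ^r_{r r} = 2*r/(1 - r^2)
Γ^r_{θ θ} = (r^3 + r)/(r^2 - 1)
Γ^θ_{r θ} = (-r^2 - 1)/(r^3 - r)
R^r_{r r θ} = 0 (a repeated index in an antisymmetric pair)
R^θ_{r θ θ} = 0 (a repeated index in an antisymmetric pair)
R_{rθ} = R^r_{r r θ} + R^θ_{r θ θ} = (0) + (0) = 0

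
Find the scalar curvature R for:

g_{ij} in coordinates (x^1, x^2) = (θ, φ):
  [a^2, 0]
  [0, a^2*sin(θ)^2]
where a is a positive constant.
Non-zero Christoffel symbols (Γ^k_{ij} = Γ^k_{ji}):
Γ^θ_{φ φ} = -sin(2*θ)/2
Γ^φ_{θ φ} = 1/tan(θ)
Ricci tensor (R_{ij} = R^k_{ikj}): R_{θθ} = 1, R_{θφ} = 0, R_{φφ} = sin(θ)^2
Inverse metric: g^{θθ} = 1/a^2, g^{φφ} = 1/(a^2*sin(θ)^2)
R = g^{ij} R_{ij} = (1/a^2)(1) + (1/(a^2*sin(θ)^2))(sin(θ)^2) = 2/a^2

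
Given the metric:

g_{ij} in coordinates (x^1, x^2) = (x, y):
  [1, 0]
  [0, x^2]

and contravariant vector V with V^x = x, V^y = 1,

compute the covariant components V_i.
V_i = g_{ij} V^j:
V_x = (1)(x) + (0)(1) = x
V_y = (0)(x) + (x^2)(1) = x^2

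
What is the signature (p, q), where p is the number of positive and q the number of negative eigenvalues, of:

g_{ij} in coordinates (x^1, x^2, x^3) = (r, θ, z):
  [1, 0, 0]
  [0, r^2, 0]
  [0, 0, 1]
The metric is diagonal, so its eigenvalues are the diagonal entries: 1, r^2, 1 (at a generic point, where coordinate-dependent entries are positive).
3 positive, 0 negative.
(3, 0) - Riemannian (positive definite)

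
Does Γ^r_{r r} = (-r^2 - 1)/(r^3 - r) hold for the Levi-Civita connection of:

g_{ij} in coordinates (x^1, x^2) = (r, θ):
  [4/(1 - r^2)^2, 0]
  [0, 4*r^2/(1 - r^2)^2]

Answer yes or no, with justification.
Γ^r_{r r} = (1/2) g^{rr} (∂_r g_{rr} + ∂_r g_{rr} - ∂_r g_{rr}) = (1/2)((1 - r^2)^2/4)((16*r/(1 - r^2)^3) + (16*r/(1 - r^2)^3) - (16*r/(1 - r^2)^3)) = 2*r/(1 - r^2)
This differs from the proposed value (-r^2 - 1)/(r^3 - r).
No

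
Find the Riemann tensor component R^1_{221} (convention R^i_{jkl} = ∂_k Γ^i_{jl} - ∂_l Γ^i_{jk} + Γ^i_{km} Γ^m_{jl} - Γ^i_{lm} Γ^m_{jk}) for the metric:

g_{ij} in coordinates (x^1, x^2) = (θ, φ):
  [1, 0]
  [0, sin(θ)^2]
Non-zero Christoffel symbols (Γ^k_{ij} = Γ^k_{ji}):
Γ^θ_{φ φ} = -sin(2*θ)/2
Γ^φ_{θ φ} = 1/tan(θ)
R^θ_{φ φ θ} = ∂_φ Γ^θ_{φ θ} - ∂_θ Γ^θ_{φ φ} + Γ^θ_{φ m} Γ^m_{φ θ} - Γ^θ_{θ m} Γ^m_{φ φ}
  = (0) - (-cos(2*θ)) + (-cos(θ)^2) - (0) = -sin(θ)^2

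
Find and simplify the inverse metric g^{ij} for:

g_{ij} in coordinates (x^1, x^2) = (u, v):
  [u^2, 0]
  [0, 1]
The metric is diagonal, so g^{ij} is diagonal with entries 1/g_{ii}: diag(1/(u^2), 1).
g^{ij}:
  [1/u^2, 0]
  [0, 1]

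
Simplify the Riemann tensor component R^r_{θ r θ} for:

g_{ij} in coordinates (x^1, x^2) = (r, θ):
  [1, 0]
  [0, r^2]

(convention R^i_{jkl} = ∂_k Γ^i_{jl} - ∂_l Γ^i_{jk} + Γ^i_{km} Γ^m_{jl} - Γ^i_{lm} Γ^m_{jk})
Non-zero Christoffel symbols (Γ^k_{ij} = Γ^k_{ji}):
Γ^r_{θ θ} = -r
Γ^θ_{r θ} = 1/r
R^r_{θ r θ} = ∂_r Γ^r_{θ θ} - ∂_θ Γ^r_{θ r} + Γ^r_{r m} Γ^m_{θ θ} - Γ^r_{θ m} Γ^m_{θ r}
  = (-1) - (0) + (0) - (-1) = 0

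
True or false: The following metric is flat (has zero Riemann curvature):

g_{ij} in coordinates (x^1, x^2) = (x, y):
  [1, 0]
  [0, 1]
All metric components are constant, so every Christoffel symbol vanishes and R^i_{jkl} = 0.
True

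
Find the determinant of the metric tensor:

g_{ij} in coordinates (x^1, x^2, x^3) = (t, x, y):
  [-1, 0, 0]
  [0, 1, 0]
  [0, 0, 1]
Diagonal metric: det(g) = g_{11}·g_{22}·g_{33}
= (-1)·(1)·(1)
det(g) = -1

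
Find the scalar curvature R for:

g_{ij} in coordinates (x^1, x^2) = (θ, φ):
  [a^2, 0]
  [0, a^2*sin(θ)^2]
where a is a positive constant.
Non-zero Christoffel symbols (Γ^k_{ij} = Γ^k_{ji}):
Γ^θ_{φ φ} = -sin(2*θ)/2
Γ^φ_{θ φ} = 1/tan(θ)
Ricci tensor (R_{ij} = R^k_{ikj}): R_{θθ} = 1, R_{θφ} = 0, R_{φφ} = sin(θ)^2
Inverse metric: g^{θθ} = 1/a^2, g^{φφ} = 1/(a^2*sin(θ)^2)
R = g^{ij} R_{ij} = (1/a^2)(1) + (1/(a^2*sin(θ)^2))(sin(θ)^2) = 2/a^2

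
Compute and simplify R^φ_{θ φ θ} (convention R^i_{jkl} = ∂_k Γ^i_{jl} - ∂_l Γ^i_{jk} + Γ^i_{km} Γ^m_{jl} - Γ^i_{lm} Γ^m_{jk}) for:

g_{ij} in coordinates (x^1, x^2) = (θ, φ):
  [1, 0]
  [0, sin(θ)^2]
Non-zero Christoffel symbols (Γ^k_{ij} = Γ^k_{ji}):
Γ^θ_{φ φ} = -sin(2*θ)/2
Γ^φ_{θ φ} = 1/tan(θ)
R^φ_{θ φ θ} = ∂_φ Γ^φ_{θ θ} - ∂_θ Γ^φ_{θ φ} + Γ^φ_{φ m} Γ^m_{θ θ} - Γ^φ_{θ m} Γ^m_{θ φ}
  = (0) - (-1/sin(θ)^2) + (0) - (1/tan(θ)^2) = 1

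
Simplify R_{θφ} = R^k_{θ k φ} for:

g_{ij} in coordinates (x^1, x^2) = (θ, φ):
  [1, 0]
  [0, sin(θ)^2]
Non-zero Christoffel symbols (Γ^k_{ij} = Γ^k_{ji}):
Γ^θ_{φ φ} = -sin(2*θ)/2
Γ^φ_{θ φ} = 1/tan(θ)
R^θ_{θ θ φ} = 0 (a repeated index in an antisymmetric pair)
R^φ_{θ φ φ} = 0 (a repeated index in an antisymmetric pair)
R_{θφ} = R^θ_{θ θ φ} + R^φ_{θ φ φ} = (0) + (0) = 0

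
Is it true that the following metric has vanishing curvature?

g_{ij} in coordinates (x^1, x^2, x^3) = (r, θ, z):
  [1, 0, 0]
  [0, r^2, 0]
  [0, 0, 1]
Non-zero Christoffel symbols:
Γ^r_{θ θ} = -r
Γ^θ_{r θ} = 1/r
Ricci tensor: R_{rr} = 0, R_{rθ} = 0, R_{rz} = 0, R_{θθ} = 0, R_{θz} = 0, R_{zz} = 0
All R_{ij} vanish; in 3 dimensions the Riemann tensor is fully determined by the Ricci tensor, so R^i_{jkl} = 0: the metric is flat (curvilinear coordinates on flat space).
Yes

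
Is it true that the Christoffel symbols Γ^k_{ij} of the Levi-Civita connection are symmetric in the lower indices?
The Levi-Civita connection is torsion-free, which is exactly Γ^k_{ij} = Γ^k_{ji}.
Yes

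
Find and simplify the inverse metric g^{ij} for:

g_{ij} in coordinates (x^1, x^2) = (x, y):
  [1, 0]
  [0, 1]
The metric is diagonal, so g^{ij} is diagonal with entries 1/g_{ii}: diag(1, 1).
g^{ij}:
  [1, 0]
  [0, 1]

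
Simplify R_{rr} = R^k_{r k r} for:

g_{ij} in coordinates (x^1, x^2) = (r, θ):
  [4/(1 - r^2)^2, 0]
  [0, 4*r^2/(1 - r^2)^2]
Non-zero Christoffel symbols (Γ^k_{ij} = Γ^k_{ji}):
Γ^r_{r r} = 2*r/(1 - r^2)
Γ^r_{θ θ} = (r^3 + r)/(r^2 - 1)
Γ^θ_{r θ} = (-r^2 - 1)/(r^3 - r)
R^r_{r r r} = 0 (a repeated index in an antisymmetric pair)
R^θ_{r θ r} = ∂_θ Γ^θ_{r r} - ∂_r Γ^θ_{r θ} + Γ^θ_{θ m} Γ^m_{r r} - Γ^θ_{r m} Γ^m_{r θ}
  = (0) - ((r^4 + 4*r^2 - 1)/(r^3 - r)^2) + (2*(r^2 + 1)/(r^2 - 1)^2) - ((r^2 + 1)^2/(r^3 - r)^2) = -4/(r^2 - 1)^2
R_{rr} = R^r_{r r r} + R^θ_{r θ r} = (0) + (-4/(r^2 - 1)^2) = -4/(r^2 - 1)^2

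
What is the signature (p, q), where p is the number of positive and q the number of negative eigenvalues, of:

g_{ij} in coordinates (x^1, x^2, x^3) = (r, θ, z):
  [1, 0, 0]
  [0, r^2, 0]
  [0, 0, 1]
The metric is diagonal, so its eigenvalues are the diagonal entries: 1, r^2, 1 (at a generic point, where coordinate-dependent entries are positive).
3 positive, 0 negative.
(3, 0) - Riemannian (positive definite)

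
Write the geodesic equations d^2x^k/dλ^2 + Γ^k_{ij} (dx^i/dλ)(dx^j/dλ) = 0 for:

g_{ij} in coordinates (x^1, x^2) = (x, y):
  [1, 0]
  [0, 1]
Geodesic equation: d^2x^k/dλ^2 + Γ^k_{ij} (dx^i/dλ)(dx^j/dλ) = 0.
All Christoffel symbols vanish, so the geodesics are straight lines:
d^2x/dλ^2 = 0
d^2y/dλ^2 = 0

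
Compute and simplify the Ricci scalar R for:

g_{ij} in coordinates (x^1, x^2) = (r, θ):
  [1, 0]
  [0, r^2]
Non-zero Christoffel symbols (Γ^k_{ij} = Γ^k_{ji}):
Γ^r_{θ θ} = -r
Γ^θ_{r θ} = 1/r
Ricci tensor (R_{ij} = R^k_{ikj}): R_{rr} = 0, R_{rθ} = 0, R_{θθ} = 0
Inverse metric: g^{rr} = 1, g^{θθ} = 1/r^2
R = g^{ij} R_{ij} = (1)(0) + (1/r^2)(0) = 0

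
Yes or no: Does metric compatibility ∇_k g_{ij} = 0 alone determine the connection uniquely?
One also needs vanishing torsion; metric compatibility plus torsion-freeness singles out the Levi-Civita connection.
No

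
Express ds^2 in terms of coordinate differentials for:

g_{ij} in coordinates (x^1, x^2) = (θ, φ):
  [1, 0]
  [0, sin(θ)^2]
ds^2 = g_{ij} dx^i dx^j; only the non-zero components contribute.
ds^2 = dθ^2 + sin(θ)^2 dφ^2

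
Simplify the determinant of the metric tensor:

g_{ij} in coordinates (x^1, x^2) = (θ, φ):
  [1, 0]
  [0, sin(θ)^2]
For a 2×2 metric: det(g) = g_{11}·g_{22} - g_{12}·g_{21}
= (1)·(sin(θ)^2) - (0)·(0)
= sin(θ)^2 - 0
det(g) = sin(θ)^2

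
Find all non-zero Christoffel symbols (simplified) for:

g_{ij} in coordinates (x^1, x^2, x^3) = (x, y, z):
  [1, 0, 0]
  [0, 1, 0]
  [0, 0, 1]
Using Γ^k_{ij} = (1/2) g^{km} (∂_i g_{mj} + ∂_j g_{mi} - ∂_m g_{ij}); the metric is diagonal, so only the m = k term contributes.
Every metric component is constant, so all ∂_m g_{ij} = 0 and every Christoffel symbol vanishes.
All Christoffel symbols are zero.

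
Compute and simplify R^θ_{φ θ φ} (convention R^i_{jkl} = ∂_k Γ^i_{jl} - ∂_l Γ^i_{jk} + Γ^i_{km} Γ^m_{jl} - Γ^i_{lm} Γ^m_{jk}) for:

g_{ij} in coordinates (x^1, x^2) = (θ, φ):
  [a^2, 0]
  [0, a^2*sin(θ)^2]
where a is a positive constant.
Non-zero Christoffel symbols (Γ^k_{ij} = Γ^k_{ji}):
Γ^θ_{φ φ} = -sin(2*θ)/2
Γ^φ_{θ φ} = 1/tan(θ)
R^θ_{φ θ φ} = ∂_θ Γ^θ_{φ φ} - ∂_φ Γ^θ_{φ θ} + Γ^θ_{θ m} Γ^m_{φ φ} - Γ^θ_{φ m} Γ^m_{φ θ}
  = (-cos(2*θ)) - (0) + (0) - (-cos(θ)^2) = sin(θ)^2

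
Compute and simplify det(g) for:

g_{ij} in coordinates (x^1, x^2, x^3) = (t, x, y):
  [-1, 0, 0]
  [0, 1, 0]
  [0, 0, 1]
Diagonal metric: det(g) = g_{11}·g_{22}·g_{33}
= (-1)·(1)·(1)
det(g) = -1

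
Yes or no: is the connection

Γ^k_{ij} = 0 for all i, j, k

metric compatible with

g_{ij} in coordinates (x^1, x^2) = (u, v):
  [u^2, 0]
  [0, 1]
Using ∇_k g_{ij} = ∂_k g_{ij} - Γ^m_{ki} g_{mj} - Γ^m_{kj} g_{im}:
∇_u g_{uu} = (2*u) - (0) - (0) = 2*u ≠ 0
So the connection is not metric compatible (it is not the Levi-Civita connection).
No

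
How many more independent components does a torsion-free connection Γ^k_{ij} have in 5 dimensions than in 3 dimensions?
Independent components in n dimensions: n × n(n+1)/2 = n^2(n+1)/2.
5D: 5 × 15 = 75
3D: 3 × 6 = 18
Difference = 75 - 18 = 57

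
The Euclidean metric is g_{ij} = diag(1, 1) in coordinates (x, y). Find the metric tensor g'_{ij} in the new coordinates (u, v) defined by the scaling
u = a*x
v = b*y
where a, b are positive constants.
Invert the transformation: x = u/a, y = v/b
g'_{ij} = (∂x^k/∂x'^i)(∂x^l/∂x'^j) g_{kl}; with g_{kl} = δ_{kl} this is Σ_k (∂x^k/∂x'^i)(∂x^k/∂x'^j).
Jacobian: ∂x/∂u = 1/a, ∂x/∂v = 0, ∂y/∂u = 0, ∂y/∂v = 1/b
g'_{uu} = (1/a)(1/a) + (0)(0) = 1/a^2
g'_{uv} = (1/a)(0) + (0)(1/b) = 0
g'_{vv} = (0)(0) + (1/b)(1/b) = 1/b^2
g'_{ij} = diag(1/a^2, 1/b^2)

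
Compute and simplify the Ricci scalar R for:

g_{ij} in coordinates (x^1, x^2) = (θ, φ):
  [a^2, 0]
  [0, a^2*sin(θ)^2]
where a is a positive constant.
Non-zero Christoffel symbols (Γ^k_{ij} = Γ^k_{ji}):
Γ^θ_{φ φ} = -sin(2*θ)/2
Γ^φ_{θ φ} = 1/tan(θ)
Ricci tensor (R_{ij} = R^k_{ikj}): R_{θθ} = 1, R_{θφ} = 0, R_{φφ} = sin(θ)^2
Inverse metric: g^{θθ} = 1/a^2, g^{φφ} = 1/(a^2*sin(θ)^2)
R = g^{ij} R_{ij} = (1/a^2)(1) + (1/(a^2*sin(θ)^2))(sin(θ)^2) = 2/a^2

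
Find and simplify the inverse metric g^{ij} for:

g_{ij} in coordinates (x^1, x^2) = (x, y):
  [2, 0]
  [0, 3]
The metric is diagonal, so g^{ij} is diagonal with entries 1/g_{ii}: diag(1/2, 1/3).
g^{ij}:
  [1/2, 0]
  [0, 1/3]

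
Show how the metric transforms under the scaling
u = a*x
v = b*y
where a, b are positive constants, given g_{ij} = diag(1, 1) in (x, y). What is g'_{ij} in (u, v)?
Invert the transformation: x = u/a, y = v/b
g'_{ij} = (∂x^k/∂x'^i)(∂x^l/∂x'^j) g_{kl}; with g_{kl} = δ_{kl} this is Σ_k (∂x^k/∂x'^i)(∂x^k/∂x'^j).
Jacobian: ∂x/∂u = 1/a, ∂x/∂v = 0, ∂y/∂u = 0, ∂y/∂v = 1/b
g'_{uu} = (1/a)(1/a) + (0)(0) = 1/a^2
g'_{uv} = (1/a)(0) + (0)(1/b) = 0
g'_{vv} = (0)(0) + (1/b)(1/b) = 1/b^2
g'_{ij} = diag(1/a^2, 1/b^2)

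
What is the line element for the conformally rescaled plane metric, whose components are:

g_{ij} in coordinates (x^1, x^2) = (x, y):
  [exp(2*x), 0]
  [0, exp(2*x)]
ds^2 = g_{ij} dx^i dx^j; only the non-zero components contribute.
ds^2 = exp(2*x) dx^2 + exp(2*x) dy^2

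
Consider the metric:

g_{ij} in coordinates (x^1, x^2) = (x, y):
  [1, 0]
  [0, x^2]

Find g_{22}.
With x^1 = x, x^2 = y, g_{22} = g_{yy} is the row-2, column-2 entry of the matrix.
g_{22} = x^2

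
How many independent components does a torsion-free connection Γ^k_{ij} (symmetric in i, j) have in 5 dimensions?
Γ^k_{ij} has n choices for the upper index and n(n+1)/2 independent symmetric lower index pairs.
Total = 5 × 5×6/2 = 5 × 15 = 75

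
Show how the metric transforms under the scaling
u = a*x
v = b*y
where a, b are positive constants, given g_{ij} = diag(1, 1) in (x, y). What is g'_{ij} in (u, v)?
Invert the transformation: x = u/a, y = v/b
g'_{ij} = (∂x^k/∂x'^i)(∂x^l/∂x'^j) g_{kl}; with g_{kl} = δ_{kl} this is Σ_k (∂x^k/∂x'^i)(∂x^k/∂x'^j).
Jacobian: ∂x/∂u = 1/a, ∂x/∂v = 0, ∂y/∂u = 0, ∂y/∂v = 1/b
g'_{uu} = (1/a)(1/a) + (0)(0) = 1/a^2
g'_{uv} = (1/a)(0) + (0)(1/b) = 0
g'_{vv} = (0)(0) + (1/b)(1/b) = 1/b^2
g'_{ij} = diag(1/a^2, 1/b^2)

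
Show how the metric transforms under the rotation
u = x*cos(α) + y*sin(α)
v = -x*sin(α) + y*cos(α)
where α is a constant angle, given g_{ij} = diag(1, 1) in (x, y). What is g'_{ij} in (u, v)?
Invert the transformation: x = u*cos(α) - v*sin(α), y = u*sin(α) + v*cos(α)
g'_{ij} = (∂x^k/∂x'^i)(∂x^l/∂x'^j) g_{kl}; with g_{kl} = δ_{kl} this is Σ_k (∂x^k/∂x'^i)(∂x^k/∂x'^j).
Jacobian: ∂x/∂u = cos(α), ∂x/∂v = -sin(α), ∂y/∂u = sin(α), ∂y/∂v = cos(α)
g'_{uu} = (cos(α))(cos(α)) + (sin(α))(sin(α)) = 1
g'_{uv} = (cos(α))(-sin(α)) + (sin(α))(cos(α)) = 0
g'_{vv} = (-sin(α))(-sin(α)) + (cos(α))(cos(α)) = 1
g'_{ij} = diag(1, 1)
The Euclidean metric is invariant under rotations.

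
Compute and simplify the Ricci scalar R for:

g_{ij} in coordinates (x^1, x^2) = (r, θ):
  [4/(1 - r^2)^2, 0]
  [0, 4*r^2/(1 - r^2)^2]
Non-zero Christoffel symbols (Γ^k_{ij} = Γ^k_{ji}):
Γ^r_{r r} = 2*r/(1 - r^2)
Γ^r_{θ θ} = (r^3 + r)/(r^2 - 1)
Γ^θ_{r θ} = (-r^2 - 1)/(r^3 - r)
Ricci tensor (R_{ij} = R^k_{ikj}): R_{rr} = -4/(r^2 - 1)^2, R_{rθ} = 0, R_{θθ} = -4*r^2/(r^2 - 1)^2
Inverse metric: g^{rr} = (1 - r^2)^2/4, g^{θθ} = (1 - r^2)^2/(4*r^2)
R = g^{ij} R_{ij} = ((1 - r^2)^2/4)(-4/(r^2 - 1)^2) + ((1 - r^2)^2/(4*r^2))(-4*r^2/(r^2 - 1)^2) = -2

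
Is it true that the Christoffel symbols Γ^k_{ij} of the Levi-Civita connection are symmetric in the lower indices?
The Levi-Civita connection is torsion-free, which is exactly Γ^k_{ij} = Γ^k_{ji}.
Yes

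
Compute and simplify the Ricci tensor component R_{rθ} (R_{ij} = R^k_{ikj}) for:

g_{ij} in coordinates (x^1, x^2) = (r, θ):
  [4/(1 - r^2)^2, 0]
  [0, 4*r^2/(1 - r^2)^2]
Non-zero Christoffel symbols (Γ^k_{ij} = Γ^k_{ji}):
Γ^r_{r r} = 2*r/(1 - r^2)
Γ^r_{θ θ} = (r^3 + r)/(r^2 - 1)
Γ^θ_{r θ} = (-r^2 - 1)/(r^3 - r)
R^r_{r r θ} = 0 (a repeated index in an antisymmetric pair)
R^θ_{r θ θ} = 0 (a repeated index in an antisymmetric pair)
R_{rθ} = R^r_{r r θ} + R^θ_{r θ θ} = (0) + (0) = 0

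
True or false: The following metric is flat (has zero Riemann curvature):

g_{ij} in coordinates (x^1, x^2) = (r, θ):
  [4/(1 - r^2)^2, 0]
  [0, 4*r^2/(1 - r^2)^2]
Non-zero Christoffel symbols:
Γ^r_{r r} = 2*r/(1 - r^2)
Γ^r_{θ θ} = (r^3 + r)/(r^2 - 1)
Γ^θ_{r θ} = (-r^2 - 1)/(r^3 - r)
Ricci tensor: R_{rr} = -4/(r^2 - 1)^2, R_{rθ} = 0, R_{θθ} = -4*r^2/(r^2 - 1)^2
The Ricci tensor is non-zero, so the Riemann tensor is non-zero: not flat.
False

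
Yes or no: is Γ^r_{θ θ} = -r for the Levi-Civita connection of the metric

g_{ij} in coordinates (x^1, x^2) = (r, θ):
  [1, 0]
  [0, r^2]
Γ^r_{θ θ} = (1/2) g^{rr} (∂_θ g_{rθ} + ∂_θ g_{rθ} - ∂_r g_{θθ}) = (1/2)(1)((0) + (0) - (2*r)) = -r
This equals the proposed value -r.
Yes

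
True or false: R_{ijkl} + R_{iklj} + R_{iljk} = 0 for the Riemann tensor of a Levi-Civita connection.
This is the first (algebraic) Bianchi identity.
True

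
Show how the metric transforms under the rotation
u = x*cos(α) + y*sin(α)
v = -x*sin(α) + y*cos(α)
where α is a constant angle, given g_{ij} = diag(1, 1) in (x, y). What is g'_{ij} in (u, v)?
Invert the transformation: x = u*cos(α) - v*sin(α), y = u*sin(α) + v*cos(α)
g'_{ij} = (∂x^k/∂x'^i)(∂x^l/∂x'^j) g_{kl}; with g_{kl} = δ_{kl} this is Σ_k (∂x^k/∂x'^i)(∂x^k/∂x'^j).
Jacobian: ∂x/∂u = cos(α), ∂x/∂v = -sin(α), ∂y/∂u = sin(α), ∂y/∂v = cos(α)
g'_{uu} = (cos(α))(cos(α)) + (sin(α))(sin(α)) = 1
g'_{uv} = (cos(α))(-sin(α)) + (sin(α))(cos(α)) = 0
g'_{vv} = (-sin(α))(-sin(α)) + (cos(α))(cos(α)) = 1
g'_{ij} = diag(1, 1)
The Euclidean metric is invariant under rotations.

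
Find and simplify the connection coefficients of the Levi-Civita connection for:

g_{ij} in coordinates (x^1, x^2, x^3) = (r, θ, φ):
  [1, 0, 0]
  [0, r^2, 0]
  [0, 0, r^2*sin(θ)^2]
Using Γ^k_{ij} = (1/2) g^{km} (∂_i g_{mj} + ∂_j g_{mi} - ∂_m g_{ij}); the metric is diagonal, so only the m = k term contributes.
Non-zero symbols (using the symmetry Γ^k_{ij} = Γ^k_{ji}):
Γ^r_{θ θ} = (1/2) g^{rr} (∂_θ g_{rθ} + ∂_θ g_{rθ} - ∂_r g_{θθ}) = (1/2)(1)((0) + (0) - (2*r)) = -r
Γ^r_{φ φ} = (1/2) g^{rr} (∂_φ g_{rφ} + ∂_φ g_{rφ} - ∂_r g_{φφ}) = (1/2)(1)((0) + (0) - (2*r*sin(θ)^2)) = -r*sin(θ)^2
Γ^θ_{r θ} = (1/2) g^{θθ} (∂_r g_{θθ} + ∂_θ g_{θr} - ∂_θ g_{rθ}) = (1/2)(1/r^2)((2*r) + (0) - (0)) = 1/r
Γ^θ_{φ φ} = (1/2) g^{θθ} (∂_φ g_{θφ} + ∂_φ g_{θφ} - ∂_θ g_{φφ}) = (1/2)(1/r^2)((0) + (0) - (r^2*sin(2*θ))) = -sin(2*θ)/2
Γ^φ_{r φ} = (1/2) g^{φφ} (∂_r g_{φφ} + ∂_φ g_{φr} - ∂_φ g_{rφ}) = (1/2)(1/(r^2*sin(θ)^2))((2*r*sin(θ)^2) + (0) - (0)) = 1/r
Γ^φ_{θ φ} = (1/2) g^{φφ} (∂_θ g_{φφ} + ∂_φ g_{φθ} - ∂_φ g_{θφ}) = (1/2)(1/(r^2*sin(θ)^2))((r^2*sin(2*θ)) + (0) - (0)) = 1/tan(θ)
All other Christoffel symbols are zero.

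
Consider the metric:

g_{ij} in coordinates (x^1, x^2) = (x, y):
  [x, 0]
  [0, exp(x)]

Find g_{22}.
With x^1 = x, x^2 = y, g_{22} = g_{yy} is the row-2, column-2 entry of the matrix.
g_{22} = exp(x)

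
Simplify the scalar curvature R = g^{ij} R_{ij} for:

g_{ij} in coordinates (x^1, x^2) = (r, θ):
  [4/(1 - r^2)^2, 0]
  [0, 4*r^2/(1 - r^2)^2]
Non-zero Christoffel symbols (Γ^k_{ij} = Γ^k_{ji}):
Γ^r_{r r} = 2*r/(1 - r^2)
Γ^r_{θ θ} = (r^3 + r)/(r^2 - 1)
Γ^θ_{r θ} = (-r^2 - 1)/(r^3 - r)
Ricci tensor (R_{ij} = R^k_{ikj}): R_{rr} = -4/(r^2 - 1)^2, R_{rθ} = 0, R_{θθ} = -4*r^2/(r^2 - 1)^2
Inverse metric: g^{rr} = (1 - r^2)^2/4, g^{θθ} = (1 - r^2)^2/(4*r^2)
R = g^{ij} R_{ij} = ((1 - r^2)^2/4)(-4/(r^2 - 1)^2) + ((1 - r^2)^2/(4*r^2))(-4*r^2/(r^2 - 1)^2) = -2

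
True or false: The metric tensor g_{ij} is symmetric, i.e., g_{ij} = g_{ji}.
By definition the metric is a symmetric bilinear form, g_{ij} = g_{ji}.
True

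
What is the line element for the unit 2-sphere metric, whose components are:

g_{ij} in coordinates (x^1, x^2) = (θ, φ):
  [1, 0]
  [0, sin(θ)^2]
ds^2 = g_{ij} dx^i dx^j; only the non-zero components contribute.
ds^2 = dθ^2 + sin(θ)^2 dφ^2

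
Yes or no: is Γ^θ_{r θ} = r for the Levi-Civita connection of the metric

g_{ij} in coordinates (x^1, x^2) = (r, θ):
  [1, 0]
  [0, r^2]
Γ^θ_{r θ} = (1/2) g^{θθ} (∂_r g_{θθ} + ∂_θ g_{θr} - ∂_θ g_{rθ}) = (1/2)(1/r^2)((2*r) + (0) - (0)) = 1/r
This differs from the proposed value r.
No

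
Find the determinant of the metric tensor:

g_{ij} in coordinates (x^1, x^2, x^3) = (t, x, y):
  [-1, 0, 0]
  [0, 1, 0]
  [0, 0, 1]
Diagonal metric: det(g) = g_{11}·g_{22}·g_{33}
= (-1)·(1)·(1)
det(g) = -1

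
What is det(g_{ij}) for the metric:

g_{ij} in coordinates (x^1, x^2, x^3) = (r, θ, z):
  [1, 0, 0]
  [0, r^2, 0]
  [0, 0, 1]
Diagonal metric: det(g) = g_{11}·g_{22}·g_{33}
= (1)·(r^2)·(1)
det(g) = r^2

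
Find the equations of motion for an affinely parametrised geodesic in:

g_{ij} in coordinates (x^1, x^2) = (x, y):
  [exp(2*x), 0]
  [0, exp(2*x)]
Geodesic equation: d^2x^k/dλ^2 + Γ^k_{ij} (dx^i/dλ)(dx^j/dλ) = 0.
Non-zero Christoffel symbols:
Γ^x_{x x} = 1
Γ^x_{y y} = -1
Γ^y_{x y} = 1
Substituting (the symmetric pair Γ^k_{ij}, Γ^k_{ji} combines into a factor 2):
d^2x/dλ^2 + (dx/dλ)^2 - (dy/dλ)^2 = 0
d^2y/dλ^2 + 2 (dx/dλ)(dy/dλ) = 0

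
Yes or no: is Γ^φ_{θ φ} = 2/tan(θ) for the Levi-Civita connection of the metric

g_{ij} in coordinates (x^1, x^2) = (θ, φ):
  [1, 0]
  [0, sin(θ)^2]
Γ^φ_{θ φ} = (1/2) g^{φφ} (∂_θ g_{φφ} + ∂_φ g_{φθ} - ∂_φ g_{θφ}) = (1/2)(1/sin(θ)^2)((sin(2*θ)) + (0) - (0)) = 1/tan(θ)
This differs from the proposed value 2/tan(θ).
No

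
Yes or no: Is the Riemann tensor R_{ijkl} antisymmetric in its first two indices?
R_{ijkl} = -R_{jikl} (follows from metric compatibility).
Yes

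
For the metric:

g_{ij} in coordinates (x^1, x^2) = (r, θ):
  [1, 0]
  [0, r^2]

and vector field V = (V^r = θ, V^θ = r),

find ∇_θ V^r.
Non-zero Christoffel symbols:
Γ^r_{θ θ} = -r
Γ^θ_{r θ} = 1/r
∇_θ V^r = ∂_θ V^r + Γ^r_{θ j} V^j
  = (1) + (0)(θ) + (-r)(r)
  = 1 - r^2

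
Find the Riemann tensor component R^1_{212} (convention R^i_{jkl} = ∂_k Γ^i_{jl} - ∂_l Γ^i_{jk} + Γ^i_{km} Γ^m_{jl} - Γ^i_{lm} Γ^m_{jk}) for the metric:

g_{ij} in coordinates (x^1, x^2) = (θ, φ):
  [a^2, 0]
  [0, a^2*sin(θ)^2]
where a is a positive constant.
Non-zero Christoffel symbols (Γ^k_{ij} = Γ^k_{ji}):
Γ^θ_{φ φ} = -sin(2*θ)/2
Γ^φ_{θ φ} = 1/tan(θ)
R^θ_{φ θ φ} = ∂_θ Γ^θ_{φ φ} - ∂_φ Γ^θ_{φ θ} + Γ^θ_{θ m} Γ^m_{φ φ} - Γ^θ_{φ m} Γ^m_{φ θ}
  = (-cos(2*θ)) - (0) + (0) - (-cos(θ)^2) = sin(θ)^2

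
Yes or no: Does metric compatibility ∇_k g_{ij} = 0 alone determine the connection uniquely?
One also needs vanishing torsion; metric compatibility plus torsion-freeness singles out the Levi-Civita connection.
No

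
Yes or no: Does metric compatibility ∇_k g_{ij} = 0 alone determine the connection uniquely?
One also needs vanishing torsion; metric compatibility plus torsion-freeness singles out the Levi-Civita connection.
No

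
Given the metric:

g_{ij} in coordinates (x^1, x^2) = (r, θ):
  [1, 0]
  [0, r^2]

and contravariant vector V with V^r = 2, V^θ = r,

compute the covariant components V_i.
V_i = g_{ij} V^j:
V_r = (1)(2) + (0)(r) = 2
V_θ = (0)(2) + (r^2)(r) = r^3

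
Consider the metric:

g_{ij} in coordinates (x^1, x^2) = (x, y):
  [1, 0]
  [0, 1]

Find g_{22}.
With x^1 = x, x^2 = y, g_{22} = g_{yy} is the row-2, column-2 entry of the matrix.
g_{22} = 1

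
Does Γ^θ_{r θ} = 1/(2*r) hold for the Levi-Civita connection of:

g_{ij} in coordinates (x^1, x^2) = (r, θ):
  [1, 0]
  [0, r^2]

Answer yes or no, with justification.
Γ^θ_{r θ} = (1/2) g^{θθ} (∂_r g_{θθ} + ∂_θ g_{θr} - ∂_θ g_{rθ}) = (1/2)(1/r^2)((2*r) + (0) - (0)) = 1/r
This differs from the proposed value 1/(2*r).
No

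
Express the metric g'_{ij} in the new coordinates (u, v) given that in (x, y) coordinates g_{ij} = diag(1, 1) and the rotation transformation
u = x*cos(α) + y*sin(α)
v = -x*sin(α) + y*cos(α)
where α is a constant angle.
Invert the transformation: x = u*cos(α) - v*sin(α), y = u*sin(α) + v*cos(α)
g'_{ij} = (∂x^k/∂x'^i)(∂x^l/∂x'^j) g_{kl}; with g_{kl} = δ_{kl} this is Σ_k (∂x^k/∂x'^i)(∂x^k/∂x'^j).
Jacobian: ∂x/∂u = cos(α), ∂x/∂v = -sin(α), ∂y/∂u = sin(α), ∂y/∂v = cos(α)
g'_{uu} = (cos(α))(cos(α)) + (sin(α))(sin(α)) = 1
g'_{uv} = (cos(α))(-sin(α)) + (sin(α))(cos(α)) = 0
g'_{vv} = (-sin(α))(-sin(α)) + (cos(α))(cos(α)) = 1
g'_{ij} = diag(1, 1)
The Euclidean metric is invariant under rotations.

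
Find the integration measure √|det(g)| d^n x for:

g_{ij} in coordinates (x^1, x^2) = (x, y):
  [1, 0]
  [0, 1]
det(g) = 1
√|det(g)| = 1
Volume element: dV = 1 dx dy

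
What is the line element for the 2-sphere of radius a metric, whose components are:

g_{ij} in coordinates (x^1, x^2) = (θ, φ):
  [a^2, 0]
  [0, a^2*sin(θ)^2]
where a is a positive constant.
ds^2 = g_{ij} dx^i dx^j; only the non-zero components contribute.
ds^2 = a^2 dθ^2 + a^2*sin(θ)^2 dφ^2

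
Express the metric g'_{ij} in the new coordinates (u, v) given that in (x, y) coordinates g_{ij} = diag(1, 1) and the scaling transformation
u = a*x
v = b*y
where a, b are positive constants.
Invert the transformation: x = u/a, y = v/b
g'_{ij} = (∂x^k/∂x'^i)(∂x^l/∂x'^j) g_{kl}; with g_{kl} = δ_{kl} this is Σ_k (∂x^k/∂x'^i)(∂x^k/∂x'^j).
Jacobian: ∂x/∂u = 1/a, ∂x/∂v = 0, ∂y/∂u = 0, ∂y/∂v = 1/b
g'_{uu} = (1/a)(1/a) + (0)(0) = 1/a^2
g'_{uv} = (1/a)(0) + (0)(1/b) = 0
g'_{vv} = (0)(0) + (1/b)(1/b) = 1/b^2
g'_{ij} = diag(1/a^2, 1/b^2)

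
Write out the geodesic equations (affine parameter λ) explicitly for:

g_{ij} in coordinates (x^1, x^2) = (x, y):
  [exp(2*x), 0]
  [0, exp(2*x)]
Geodesic equation: d^2x^k/dλ^2 + Γ^k_{ij} (dx^i/dλ)(dx^j/dλ) = 0.
Non-zero Christoffel symbols:
Γ^x_{x x} = 1
Γ^x_{y y} = -1
Γ^y_{x y} = 1
Substituting (the symmetric pair Γ^k_{ij}, Γ^k_{ji} combines into a factor 2):
d^2x/dλ^2 + (dx/dλ)^2 - (dy/dλ)^2 = 0
d^2y/dλ^2 + 2 (dx/dλ)(dy/dλ) = 0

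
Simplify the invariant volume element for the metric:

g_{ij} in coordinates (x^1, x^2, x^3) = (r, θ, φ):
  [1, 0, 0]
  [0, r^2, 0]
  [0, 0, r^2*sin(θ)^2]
det(g) = r^4*sin(θ)^2
√|det(g)| = r^2*sin(θ) (taking 0 < θ < π so that |sin(θ)| = sin(θ))
Volume element: dV = r^2*sin(θ) dr dθ dφ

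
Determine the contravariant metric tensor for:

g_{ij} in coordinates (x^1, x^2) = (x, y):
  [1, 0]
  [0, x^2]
The metric is diagonal, so g^{ij} is diagonal with entries 1/g_{ii}: diag(1, 1/(x^2)).
g^{ij}:
  [1, 0]
  [0, 1/x^2]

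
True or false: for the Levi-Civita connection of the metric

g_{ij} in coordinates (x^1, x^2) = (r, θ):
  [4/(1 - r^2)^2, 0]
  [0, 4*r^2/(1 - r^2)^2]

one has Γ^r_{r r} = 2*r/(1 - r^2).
Γ^r_{r r} = (1/2) g^{rr} (∂_r g_{rr} + ∂_r g_{rr} - ∂_r g_{rr}) = (1/2)((1 - r^2)^2/4)((16*r/(1 - r^2)^3) + (16*r/(1 - r^2)^3) - (16*r/(1 - r^2)^3)) = 2*r/(1 - r^2)
This equals the proposed value 2*r/(1 - r^2).
True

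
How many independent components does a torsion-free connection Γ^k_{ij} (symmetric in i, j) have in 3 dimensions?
Γ^k_{ij} has n choices for the upper index and n(n+1)/2 independent symmetric lower index pairs.
Total = 3 × 3×4/2 = 3 × 6 = 18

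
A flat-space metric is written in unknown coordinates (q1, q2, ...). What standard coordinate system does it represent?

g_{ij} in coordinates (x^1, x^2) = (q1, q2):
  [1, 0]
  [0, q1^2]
The line element ds^2 = dq1^2 + q1^2 dq2^2 is dr^2 + r^2 dθ^2 with q1 = r, q2 = θ.
polar coordinates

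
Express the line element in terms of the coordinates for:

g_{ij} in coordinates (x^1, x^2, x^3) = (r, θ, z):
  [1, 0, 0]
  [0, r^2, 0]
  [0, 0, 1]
ds^2 = g_{ij} dx^i dx^j; only the non-zero components contribute.
ds^2 = dr^2 + r^2 dθ^2 + dz^2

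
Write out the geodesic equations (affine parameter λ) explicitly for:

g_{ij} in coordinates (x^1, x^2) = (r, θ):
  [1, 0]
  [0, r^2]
Geodesic equation: d^2x^k/dλ^2 + Γ^k_{ij} (dx^i/dλ)(dx^j/dλ) = 0.
Non-zero Christoffel symbols:
Γ^r_{θ θ} = -r
Γ^θ_{r θ} = 1/r
Substituting (the symmetric pair Γ^k_{ij}, Γ^k_{ji} combines into a factor 2):
d^2r/dλ^2 - r (dθ/dλ)^2 = 0
d^2θ/dλ^2 + (2/r) (dr/dλ)(dθ/dλ) = 0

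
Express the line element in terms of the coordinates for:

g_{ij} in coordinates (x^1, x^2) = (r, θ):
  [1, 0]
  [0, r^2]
ds^2 = g_{ij} dx^i dx^j; only the non-zero components contribute.
ds^2 = dr^2 + r^2 dθ^2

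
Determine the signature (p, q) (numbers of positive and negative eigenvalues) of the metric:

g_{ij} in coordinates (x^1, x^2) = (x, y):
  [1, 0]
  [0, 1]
The metric is diagonal, so its eigenvalues are the diagonal entries: 1, 1 (at a generic point, where coordinate-dependent entries are positive).
2 positive, 0 negative.
(2, 0) - Riemannian (positive definite)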